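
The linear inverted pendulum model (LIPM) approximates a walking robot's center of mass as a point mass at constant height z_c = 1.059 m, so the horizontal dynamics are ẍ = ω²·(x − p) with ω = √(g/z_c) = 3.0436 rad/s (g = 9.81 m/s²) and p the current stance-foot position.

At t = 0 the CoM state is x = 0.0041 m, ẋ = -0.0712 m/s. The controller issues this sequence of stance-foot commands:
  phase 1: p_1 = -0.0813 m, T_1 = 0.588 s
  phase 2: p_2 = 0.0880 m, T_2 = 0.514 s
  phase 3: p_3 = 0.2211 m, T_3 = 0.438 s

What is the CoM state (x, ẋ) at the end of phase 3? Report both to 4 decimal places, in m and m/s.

x = 1.7776, ẋ = 4.8694

phase 1: p=-0.0813, T=0.588, ωT=1.789637, cosh=3.077149, sinh=2.910128; start (x,ẋ)=(0.004100, -0.071200) → end (x,ẋ)=(0.113411, 0.537318)
phase 2: p=0.0880, T=0.514, ωT=1.564410, cosh=2.494534, sinh=2.285322; start (x,ẋ)=(0.113411, 0.537318) → end (x,ẋ)=(0.554839, 1.517105)
phase 3: p=0.2211, T=0.438, ωT=1.333097, cosh=2.028215, sinh=1.764556; start (x,ẋ)=(0.554839, 1.517105) → end (x,ẋ)=(1.777551, 4.869396)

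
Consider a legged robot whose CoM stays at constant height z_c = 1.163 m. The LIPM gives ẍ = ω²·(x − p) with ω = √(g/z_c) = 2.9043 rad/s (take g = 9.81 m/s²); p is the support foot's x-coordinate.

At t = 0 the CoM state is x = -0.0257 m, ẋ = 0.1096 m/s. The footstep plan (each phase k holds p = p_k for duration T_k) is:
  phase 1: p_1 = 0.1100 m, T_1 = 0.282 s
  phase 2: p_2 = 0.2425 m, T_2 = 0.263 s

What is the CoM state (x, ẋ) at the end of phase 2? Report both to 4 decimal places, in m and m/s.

phase 1: p=0.1100, T=0.282, ωT=0.819013, cosh=1.354563, sinh=0.913696; start (x,ẋ)=(-0.025700, 0.109600) → end (x,ẋ)=(-0.039334, -0.211640)
phase 2: p=0.2425, T=0.263, ωT=0.763831, cosh=1.306181, sinh=0.840303; start (x,ẋ)=(-0.039334, -0.211640) → end (x,ẋ)=(-0.186860, -0.964253)

x = -0.1869, ẋ = -0.9643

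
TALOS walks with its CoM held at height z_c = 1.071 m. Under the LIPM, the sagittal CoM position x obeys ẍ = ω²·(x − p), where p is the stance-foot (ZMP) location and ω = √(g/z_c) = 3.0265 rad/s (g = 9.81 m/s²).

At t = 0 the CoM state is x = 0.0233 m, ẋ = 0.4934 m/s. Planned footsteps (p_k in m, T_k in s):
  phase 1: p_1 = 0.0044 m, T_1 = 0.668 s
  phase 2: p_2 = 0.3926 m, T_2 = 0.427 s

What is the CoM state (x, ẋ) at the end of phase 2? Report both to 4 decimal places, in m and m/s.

x = 2.1310, ẋ = 5.5997

phase 1: p=0.0044, T=0.668, ωT=2.021702, cosh=3.841798, sinh=3.709368; start (x,ẋ)=(0.023300, 0.493400) → end (x,ẋ)=(0.681736, 2.107722)
phase 2: p=0.3926, T=0.427, ωT=1.292315, cosh=1.957921, sinh=1.683287; start (x,ẋ)=(0.681736, 2.107722) → end (x,ẋ)=(2.130983, 5.599746)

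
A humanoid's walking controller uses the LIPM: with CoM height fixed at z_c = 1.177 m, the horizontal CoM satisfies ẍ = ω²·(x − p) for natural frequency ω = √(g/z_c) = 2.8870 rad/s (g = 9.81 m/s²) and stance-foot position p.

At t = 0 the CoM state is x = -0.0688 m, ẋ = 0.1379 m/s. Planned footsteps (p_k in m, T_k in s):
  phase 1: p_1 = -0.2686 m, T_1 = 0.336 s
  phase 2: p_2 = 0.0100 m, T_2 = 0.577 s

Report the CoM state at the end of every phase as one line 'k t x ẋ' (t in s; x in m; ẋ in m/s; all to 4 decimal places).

1 0.3360 0.0868 0.8595
2 0.9130 0.9796 2.9199

phase 1: p=-0.2686, T=0.336, ωT=0.970032, cosh=1.508550, sinh=1.129479; start (x,ẋ)=(-0.068800, 0.137900) → end (x,ẋ)=(0.086759, 0.859538)
phase 2: p=0.0100, T=0.577, ωT=1.665799, cosh=2.739469, sinh=2.550429; start (x,ẋ)=(0.086759, 0.859538) → end (x,ẋ)=(0.979610, 2.919860)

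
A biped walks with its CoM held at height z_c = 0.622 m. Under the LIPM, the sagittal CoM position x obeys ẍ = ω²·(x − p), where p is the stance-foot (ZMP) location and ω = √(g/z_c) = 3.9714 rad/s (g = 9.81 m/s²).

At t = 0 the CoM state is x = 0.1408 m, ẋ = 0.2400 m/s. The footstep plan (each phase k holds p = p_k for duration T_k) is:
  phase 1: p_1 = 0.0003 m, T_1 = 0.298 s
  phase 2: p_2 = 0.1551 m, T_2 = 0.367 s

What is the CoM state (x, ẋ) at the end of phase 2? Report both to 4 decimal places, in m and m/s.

phase 1: p=0.0003, T=0.298, ωT=1.183477, cosh=1.785961, sinh=1.479749; start (x,ẋ)=(0.140800, 0.240000) → end (x,ẋ)=(0.340652, 1.254303)
phase 2: p=0.1551, T=0.367, ωT=1.457504, cosh=2.264021, sinh=2.031204; start (x,ẋ)=(0.340652, 1.254303) → end (x,ẋ)=(1.216717, 4.336564)

x = 1.2167, ẋ = 4.3366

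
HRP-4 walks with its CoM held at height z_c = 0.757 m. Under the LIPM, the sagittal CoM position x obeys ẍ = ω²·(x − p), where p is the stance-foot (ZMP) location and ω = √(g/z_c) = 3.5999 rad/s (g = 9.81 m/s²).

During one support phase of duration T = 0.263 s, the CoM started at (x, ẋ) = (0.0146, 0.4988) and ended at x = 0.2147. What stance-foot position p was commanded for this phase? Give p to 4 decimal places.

p = -0.0857

ωT = 3.5999·0.263 = 0.946774; cosh(ωT) = 1.482686, sinh(ωT) = 1.094695
x(T) = p + (x₀−p)·cosh(ωT) + (ẋ₀/ω)·sinh(ωT) ⇒ p·(1 − cosh) = x(T) − x₀·cosh − (ẋ₀/ω)·sinh
numerator   = 0.2147 − (0.0146)·1.482686 − (0.4988/3.5999)·1.094695 = 0.041372
denominator = 1 − 1.482686 = -0.482686
p = 0.041372 / -0.482686 = -0.0857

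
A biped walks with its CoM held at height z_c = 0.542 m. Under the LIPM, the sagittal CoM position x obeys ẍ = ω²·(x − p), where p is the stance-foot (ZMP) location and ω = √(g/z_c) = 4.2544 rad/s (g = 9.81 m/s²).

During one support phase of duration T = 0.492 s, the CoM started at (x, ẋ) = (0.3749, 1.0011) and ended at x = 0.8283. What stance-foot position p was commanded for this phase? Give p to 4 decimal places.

p = 0.5309

ωT = 4.2544·0.492 = 2.093165; cosh(ωT) = 4.116920, sinh(ωT) = 3.993623
x(T) = p + (x₀−p)·cosh(ωT) + (ẋ₀/ω)·sinh(ωT) ⇒ p·(1 − cosh) = x(T) − x₀·cosh − (ẋ₀/ω)·sinh
numerator   = 0.8283 − (0.3749)·4.116920 − (1.0011/4.2544)·3.993623 = -1.654870
denominator = 1 − 4.116920 = -3.116920
p = -1.654870 / -3.116920 = 0.5309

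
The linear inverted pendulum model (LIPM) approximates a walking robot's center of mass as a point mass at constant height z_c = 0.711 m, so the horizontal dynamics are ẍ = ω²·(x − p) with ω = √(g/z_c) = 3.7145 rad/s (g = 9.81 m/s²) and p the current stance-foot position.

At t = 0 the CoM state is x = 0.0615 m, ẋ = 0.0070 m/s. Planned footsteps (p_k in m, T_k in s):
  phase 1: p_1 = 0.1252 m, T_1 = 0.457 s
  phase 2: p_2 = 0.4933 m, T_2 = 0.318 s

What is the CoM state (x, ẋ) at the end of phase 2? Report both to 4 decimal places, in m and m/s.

phase 1: p=0.1252, T=0.457, ωT=1.697527, cosh=2.821780, sinh=2.638644; start (x,ẋ)=(0.061500, 0.007000) → end (x,ẋ)=(-0.049575, -0.604587)
phase 2: p=0.4933, T=0.318, ωT=1.181211, cosh=1.782612, sinh=1.475705; start (x,ẋ)=(-0.049575, -0.604587) → end (x,ẋ)=(-0.714627, -4.053516)

x = -0.7146, ẋ = -4.0535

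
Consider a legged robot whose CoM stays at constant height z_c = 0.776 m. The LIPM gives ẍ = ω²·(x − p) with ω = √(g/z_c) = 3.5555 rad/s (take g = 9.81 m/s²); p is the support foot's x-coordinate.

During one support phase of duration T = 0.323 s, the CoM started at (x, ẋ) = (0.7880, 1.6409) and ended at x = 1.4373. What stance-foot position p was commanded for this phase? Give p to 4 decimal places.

p = 0.7950

ωT = 3.5555·0.323 = 1.148427; cosh(ωT) = 1.735181, sinh(ωT) = 1.418046
x(T) = p + (x₀−p)·cosh(ωT) + (ẋ₀/ω)·sinh(ωT) ⇒ p·(1 − cosh) = x(T) − x₀·cosh − (ẋ₀/ω)·sinh
numerator   = 1.4373 − (0.7880)·1.735181 − (1.6409/3.5555)·1.418046 = -0.584466
denominator = 1 − 1.735181 = -0.735181
p = -0.584466 / -0.735181 = 0.7950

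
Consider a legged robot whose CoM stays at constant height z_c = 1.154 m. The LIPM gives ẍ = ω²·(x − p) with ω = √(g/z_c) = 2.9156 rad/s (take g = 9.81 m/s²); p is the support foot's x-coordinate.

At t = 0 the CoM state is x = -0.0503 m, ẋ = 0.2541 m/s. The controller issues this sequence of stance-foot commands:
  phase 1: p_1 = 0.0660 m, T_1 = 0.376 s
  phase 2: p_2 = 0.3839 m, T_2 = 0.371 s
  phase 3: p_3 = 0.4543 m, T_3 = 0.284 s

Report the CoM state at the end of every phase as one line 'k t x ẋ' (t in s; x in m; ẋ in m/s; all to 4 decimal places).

1 0.3760 -0.0116 -0.0281
2 0.7470 -0.2790 -1.5514
3 1.0310 -1.0378 -4.0941

phase 1: p=0.0660, T=0.376, ωT=1.096266, cosh=1.663542, sinh=1.329426; start (x,ẋ)=(-0.050300, 0.254100) → end (x,ẋ)=(-0.011608, -0.028081)
phase 2: p=0.3839, T=0.371, ωT=1.081688, cosh=1.644338, sinh=1.305315; start (x,ẋ)=(-0.011608, -0.028081) → end (x,ẋ)=(-0.279021, -1.551390)
phase 3: p=0.4543, T=0.284, ωT=0.828030, cosh=1.362858, sinh=0.925949; start (x,ẋ)=(-0.279021, -1.551390) → end (x,ẋ)=(-1.037809, -4.094068)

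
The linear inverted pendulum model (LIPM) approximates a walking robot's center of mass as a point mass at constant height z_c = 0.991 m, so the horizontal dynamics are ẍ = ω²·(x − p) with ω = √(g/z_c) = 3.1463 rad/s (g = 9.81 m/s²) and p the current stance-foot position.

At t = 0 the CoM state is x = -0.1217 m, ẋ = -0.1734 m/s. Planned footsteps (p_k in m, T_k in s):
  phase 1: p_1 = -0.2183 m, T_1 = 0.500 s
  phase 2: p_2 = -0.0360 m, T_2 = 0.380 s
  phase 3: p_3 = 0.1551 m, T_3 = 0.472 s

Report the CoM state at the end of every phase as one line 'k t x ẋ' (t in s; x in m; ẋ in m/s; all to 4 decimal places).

phase 1: p=-0.2183, T=0.500, ωT=1.573150, cosh=2.514602, sinh=2.307211; start (x,ẋ)=(-0.121700, -0.173400) → end (x,ẋ)=(-0.102545, 0.265205)
phase 2: p=-0.0360, T=0.380, ωT=1.195594, cosh=1.804022, sinh=1.501498; start (x,ẋ)=(-0.102545, 0.265205) → end (x,ẋ)=(-0.029486, 0.164064)
phase 3: p=0.1551, T=0.472, ωT=1.485054, cosh=2.320846, sinh=2.094356; start (x,ẋ)=(-0.029486, 0.164064) → end (x,ẋ)=(-0.164086, -0.835559)

1 0.5000 -0.1025 0.2652
2 0.8800 -0.0295 0.1641
3 1.3520 -0.1641 -0.8356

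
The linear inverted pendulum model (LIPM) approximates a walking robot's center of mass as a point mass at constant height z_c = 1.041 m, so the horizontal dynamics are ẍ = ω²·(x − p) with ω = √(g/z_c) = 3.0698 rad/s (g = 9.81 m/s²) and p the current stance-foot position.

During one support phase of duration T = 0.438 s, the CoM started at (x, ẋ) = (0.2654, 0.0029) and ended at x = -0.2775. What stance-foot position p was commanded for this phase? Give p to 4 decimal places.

p = 0.7847

ωT = 3.0698·0.438 = 1.344572; cosh(ωT) = 2.048598, sinh(ωT) = 1.787947
x(T) = p + (x₀−p)·cosh(ωT) + (ẋ₀/ω)·sinh(ωT) ⇒ p·(1 − cosh) = x(T) − x₀·cosh − (ẋ₀/ω)·sinh
numerator   = -0.2775 − (0.2654)·2.048598 − (0.0029/3.0698)·1.787947 = -0.822887
denominator = 1 − 2.048598 = -1.048598
p = -0.822887 / -1.048598 = 0.7847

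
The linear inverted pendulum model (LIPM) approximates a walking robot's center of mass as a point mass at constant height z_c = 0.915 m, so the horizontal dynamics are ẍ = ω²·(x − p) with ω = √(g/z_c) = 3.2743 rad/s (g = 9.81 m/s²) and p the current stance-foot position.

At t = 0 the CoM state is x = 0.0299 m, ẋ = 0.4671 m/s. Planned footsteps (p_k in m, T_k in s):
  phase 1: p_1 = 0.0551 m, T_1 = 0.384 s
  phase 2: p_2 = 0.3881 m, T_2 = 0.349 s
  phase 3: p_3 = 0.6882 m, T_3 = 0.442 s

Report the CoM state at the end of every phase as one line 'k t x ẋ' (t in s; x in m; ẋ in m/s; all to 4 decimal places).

1 0.3840 0.2377 0.7543
2 0.7330 0.4528 0.6093
3 1.1750 0.5337 -0.1811

phase 1: p=0.0551, T=0.384, ωT=1.257331, cosh=1.900219, sinh=1.615807; start (x,ẋ)=(0.029900, 0.467100) → end (x,ẋ)=(0.237720, 0.754268)
phase 2: p=0.3881, T=0.349, ωT=1.142731, cosh=1.727133, sinh=1.408186; start (x,ẋ)=(0.237720, 0.754268) → end (x,ẋ)=(0.452763, 0.609344)
phase 3: p=0.6882, T=0.442, ωT=1.447241, cosh=2.243293, sinh=2.008074; start (x,ẋ)=(0.452763, 0.609344) → end (x,ẋ)=(0.533747, -0.181068)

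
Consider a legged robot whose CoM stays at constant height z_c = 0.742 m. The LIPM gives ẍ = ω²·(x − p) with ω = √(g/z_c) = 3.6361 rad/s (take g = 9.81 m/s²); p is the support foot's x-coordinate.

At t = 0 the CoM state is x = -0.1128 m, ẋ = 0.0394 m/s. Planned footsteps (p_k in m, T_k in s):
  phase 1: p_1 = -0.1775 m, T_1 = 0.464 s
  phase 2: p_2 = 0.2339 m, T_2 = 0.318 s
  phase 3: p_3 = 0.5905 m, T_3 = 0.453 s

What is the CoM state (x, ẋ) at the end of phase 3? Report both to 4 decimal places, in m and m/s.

x = -0.4082, ẋ = -3.2931

phase 1: p=-0.1775, T=0.464, ωT=1.687150, cosh=2.794553, sinh=2.609507; start (x,ẋ)=(-0.112800, 0.039400) → end (x,ẋ)=(0.031584, 0.724007)
phase 2: p=0.2339, T=0.318, ωT=1.156280, cosh=1.746371, sinh=1.431717; start (x,ẋ)=(0.031584, 0.724007) → end (x,ẋ)=(0.165659, 0.211153)
phase 3: p=0.5905, T=0.453, ωT=1.647153, cosh=2.692388, sinh=2.499790; start (x,ẋ)=(0.165659, 0.211153) → end (x,ẋ)=(-0.408172, -3.293087)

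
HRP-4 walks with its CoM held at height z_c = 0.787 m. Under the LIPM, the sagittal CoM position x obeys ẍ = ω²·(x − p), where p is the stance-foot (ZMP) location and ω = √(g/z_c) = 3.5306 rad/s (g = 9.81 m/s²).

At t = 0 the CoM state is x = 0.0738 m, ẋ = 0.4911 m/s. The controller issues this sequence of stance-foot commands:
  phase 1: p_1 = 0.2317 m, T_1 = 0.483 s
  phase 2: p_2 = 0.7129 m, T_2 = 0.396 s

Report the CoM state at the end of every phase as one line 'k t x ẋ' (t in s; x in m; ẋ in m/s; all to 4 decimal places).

1 0.4830 0.1530 -0.0874
2 0.8790 -0.5364 -3.9441

phase 1: p=0.2317, T=0.483, ωT=1.705280, cosh=2.842323, sinh=2.660602; start (x,ẋ)=(0.073800, 0.491100) → end (x,ẋ)=(0.152982, -0.087372)
phase 2: p=0.7129, T=0.396, ωT=1.398118, cosh=2.147318, sinh=1.900256; start (x,ẋ)=(0.152982, -0.087372) → end (x,ẋ)=(-0.536448, -3.944130)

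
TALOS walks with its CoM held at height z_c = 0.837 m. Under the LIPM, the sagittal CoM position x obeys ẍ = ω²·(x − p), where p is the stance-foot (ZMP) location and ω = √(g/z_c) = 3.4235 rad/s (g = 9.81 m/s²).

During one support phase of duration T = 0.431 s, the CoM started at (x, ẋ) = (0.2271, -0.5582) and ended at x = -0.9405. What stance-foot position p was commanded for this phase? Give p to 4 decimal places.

ωT = 3.4235·0.431 = 1.475529; cosh(ωT) = 2.301002, sinh(ωT) = 2.072344
x(T) = p + (x₀−p)·cosh(ωT) + (ẋ₀/ω)·sinh(ωT) ⇒ p·(1 − cosh) = x(T) − x₀·cosh − (ẋ₀/ω)·sinh
numerator   = -0.9405 − (0.2271)·2.301002 − (-0.5582/3.4235)·2.072344 = -1.125163
denominator = 1 − 2.301002 = -1.301002
p = -1.125163 / -1.301002 = 0.8648

p = 0.8648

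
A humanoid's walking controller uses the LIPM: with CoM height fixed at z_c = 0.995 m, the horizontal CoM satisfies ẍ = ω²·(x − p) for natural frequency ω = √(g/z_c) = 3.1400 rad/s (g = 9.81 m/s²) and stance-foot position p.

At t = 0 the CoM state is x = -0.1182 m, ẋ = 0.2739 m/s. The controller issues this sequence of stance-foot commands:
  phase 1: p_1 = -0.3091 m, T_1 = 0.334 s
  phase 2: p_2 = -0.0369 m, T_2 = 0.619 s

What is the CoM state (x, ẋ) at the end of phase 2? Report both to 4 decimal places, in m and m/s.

phase 1: p=-0.3091, T=0.334, ωT=1.048760, cosh=1.602241, sinh=1.251869; start (x,ẋ)=(-0.118200, 0.273900) → end (x,ẋ)=(0.105967, 1.189257)
phase 2: p=-0.0369, T=0.619, ωT=1.943660, cosh=3.563723, sinh=3.420544; start (x,ẋ)=(0.105967, 1.189257) → end (x,ẋ)=(1.767751, 5.772650)

x = 1.7678, ẋ = 5.7726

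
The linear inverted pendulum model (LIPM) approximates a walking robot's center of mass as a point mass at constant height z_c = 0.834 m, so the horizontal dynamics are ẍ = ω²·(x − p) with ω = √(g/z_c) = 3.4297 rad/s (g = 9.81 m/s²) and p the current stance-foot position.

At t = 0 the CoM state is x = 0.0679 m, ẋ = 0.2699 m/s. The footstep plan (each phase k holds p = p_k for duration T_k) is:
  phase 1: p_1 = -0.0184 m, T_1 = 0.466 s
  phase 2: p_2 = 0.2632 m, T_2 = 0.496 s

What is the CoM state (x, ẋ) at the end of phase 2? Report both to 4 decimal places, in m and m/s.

x = 1.7014, ẋ = 5.1077

phase 1: p=-0.0184, T=0.466, ωT=1.598240, cosh=2.573288, sinh=2.371036; start (x,ẋ)=(0.067900, 0.269900) → end (x,ẋ)=(0.390263, 1.396317)
phase 2: p=0.2632, T=0.496, ωT=1.701131, cosh=2.831310, sinh=2.648833; start (x,ẋ)=(0.390263, 1.396317) → end (x,ẋ)=(1.701362, 5.107738)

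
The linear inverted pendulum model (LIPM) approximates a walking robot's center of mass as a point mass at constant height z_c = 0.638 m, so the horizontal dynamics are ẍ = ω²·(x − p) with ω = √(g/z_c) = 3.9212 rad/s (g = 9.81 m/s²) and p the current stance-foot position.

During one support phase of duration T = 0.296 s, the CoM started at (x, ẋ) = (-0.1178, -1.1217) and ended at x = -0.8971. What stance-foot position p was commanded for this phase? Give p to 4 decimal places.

p = 0.3705

ωT = 3.9212·0.296 = 1.160675; cosh(ωT) = 1.752681, sinh(ωT) = 1.439407
x(T) = p + (x₀−p)·cosh(ωT) + (ẋ₀/ω)·sinh(ωT) ⇒ p·(1 − cosh) = x(T) − x₀·cosh − (ẋ₀/ω)·sinh
numerator   = -0.8971 − (-0.1178)·1.752681 − (-1.1217/3.9212)·1.439407 = -0.278877
denominator = 1 − 1.752681 = -0.752681
p = -0.278877 / -0.752681 = 0.3705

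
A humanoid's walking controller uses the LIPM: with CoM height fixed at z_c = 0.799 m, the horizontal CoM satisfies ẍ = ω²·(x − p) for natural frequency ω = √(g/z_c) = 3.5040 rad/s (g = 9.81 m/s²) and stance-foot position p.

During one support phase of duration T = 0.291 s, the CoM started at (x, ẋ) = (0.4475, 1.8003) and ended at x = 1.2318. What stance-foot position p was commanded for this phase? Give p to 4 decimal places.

ωT = 3.5040·0.291 = 1.019664; cosh(ωT) = 1.566490, sinh(ωT) = 1.205774
x(T) = p + (x₀−p)·cosh(ωT) + (ẋ₀/ω)·sinh(ωT) ⇒ p·(1 − cosh) = x(T) − x₀·cosh − (ẋ₀/ω)·sinh
numerator   = 1.2318 − (0.4475)·1.566490 − (1.8003/3.5040)·1.205774 = -0.088712
denominator = 1 − 1.566490 = -0.566490
p = -0.088712 / -0.566490 = 0.1566

p = 0.1566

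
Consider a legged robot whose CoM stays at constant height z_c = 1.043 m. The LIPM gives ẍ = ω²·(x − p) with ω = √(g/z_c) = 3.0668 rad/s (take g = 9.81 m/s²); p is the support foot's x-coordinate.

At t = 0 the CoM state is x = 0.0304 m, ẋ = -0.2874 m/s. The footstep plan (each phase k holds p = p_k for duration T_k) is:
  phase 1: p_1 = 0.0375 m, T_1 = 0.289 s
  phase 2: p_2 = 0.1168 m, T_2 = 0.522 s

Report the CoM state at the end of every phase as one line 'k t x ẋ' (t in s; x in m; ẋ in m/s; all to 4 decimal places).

phase 1: p=0.0375, T=0.289, ωT=0.886305, cosh=1.419162, sinh=1.006987; start (x,ẋ)=(0.030400, -0.287400) → end (x,ẋ)=(-0.066944, -0.429794)
phase 2: p=0.1168, T=0.522, ωT=1.600870, cosh=2.579531, sinh=2.377810; start (x,ẋ)=(-0.066944, -0.429794) → end (x,ẋ)=(-0.690410, -2.448578)

1 0.2890 -0.0669 -0.4298
2 0.8110 -0.6904 -2.4486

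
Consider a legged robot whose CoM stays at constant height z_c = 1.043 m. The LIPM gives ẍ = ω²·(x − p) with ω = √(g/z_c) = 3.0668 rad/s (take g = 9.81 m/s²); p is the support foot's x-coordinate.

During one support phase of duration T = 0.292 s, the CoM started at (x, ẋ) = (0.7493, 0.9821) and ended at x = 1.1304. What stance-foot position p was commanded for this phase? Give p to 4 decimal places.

p = 0.6223

ωT = 3.0668·0.292 = 0.895506; cosh(ωT) = 1.428487, sinh(ωT) = 1.020086
x(T) = p + (x₀−p)·cosh(ωT) + (ẋ₀/ω)·sinh(ωT) ⇒ p·(1 − cosh) = x(T) − x₀·cosh − (ẋ₀/ω)·sinh
numerator   = 1.1304 − (0.7493)·1.428487 − (0.9821/3.0668)·1.020086 = -0.266634
denominator = 1 − 1.428487 = -0.428487
p = -0.266634 / -0.428487 = 0.6223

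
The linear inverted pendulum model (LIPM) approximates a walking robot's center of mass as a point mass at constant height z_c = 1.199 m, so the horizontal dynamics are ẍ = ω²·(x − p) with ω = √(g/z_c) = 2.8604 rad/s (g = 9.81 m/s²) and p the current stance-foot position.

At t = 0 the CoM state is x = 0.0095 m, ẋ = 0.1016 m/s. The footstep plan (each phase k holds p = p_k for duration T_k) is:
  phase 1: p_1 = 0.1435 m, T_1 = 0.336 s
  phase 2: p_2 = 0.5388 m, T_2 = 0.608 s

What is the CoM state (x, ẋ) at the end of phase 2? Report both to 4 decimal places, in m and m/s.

x = -1.3596, ẋ = -5.1988

phase 1: p=0.1435, T=0.336, ωT=0.961094, cosh=1.498515, sinh=1.116041; start (x,ẋ)=(0.009500, 0.101600) → end (x,ẋ)=(-0.017660, -0.275522)
phase 2: p=0.5388, T=0.608, ωT=1.739123, cosh=2.934012, sinh=2.758338; start (x,ẋ)=(-0.017660, -0.275522) → end (x,ẋ)=(-1.359551, -5.198826)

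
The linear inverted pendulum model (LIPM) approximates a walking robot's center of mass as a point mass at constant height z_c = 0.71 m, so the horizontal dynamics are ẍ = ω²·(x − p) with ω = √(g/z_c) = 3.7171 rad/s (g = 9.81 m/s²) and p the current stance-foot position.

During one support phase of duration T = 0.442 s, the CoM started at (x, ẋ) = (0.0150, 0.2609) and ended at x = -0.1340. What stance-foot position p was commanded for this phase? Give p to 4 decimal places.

ωT = 3.7171·0.442 = 1.642958; cosh(ωT) = 2.681925, sinh(ωT) = 2.488518
x(T) = p + (x₀−p)·cosh(ωT) + (ẋ₀/ω)·sinh(ωT) ⇒ p·(1 − cosh) = x(T) − x₀·cosh − (ẋ₀/ω)·sinh
numerator   = -0.1340 − (0.0150)·2.681925 − (0.2609/3.7171)·2.488518 = -0.348896
denominator = 1 − 2.681925 = -1.681925
p = -0.348896 / -1.681925 = 0.2074

p = 0.2074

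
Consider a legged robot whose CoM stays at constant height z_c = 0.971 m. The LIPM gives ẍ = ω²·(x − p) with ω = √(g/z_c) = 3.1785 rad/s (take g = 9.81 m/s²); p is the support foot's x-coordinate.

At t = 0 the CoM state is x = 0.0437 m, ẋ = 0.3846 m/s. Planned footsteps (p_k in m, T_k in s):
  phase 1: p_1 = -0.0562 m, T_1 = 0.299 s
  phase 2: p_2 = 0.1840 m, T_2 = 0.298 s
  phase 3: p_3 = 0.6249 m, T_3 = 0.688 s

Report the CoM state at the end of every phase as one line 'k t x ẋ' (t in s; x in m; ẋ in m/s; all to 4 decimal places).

phase 1: p=-0.0562, T=0.299, ωT=0.950372, cosh=1.486634, sinh=1.100037; start (x,ẋ)=(0.043700, 0.384600) → end (x,ẋ)=(0.225420, 0.921056)
phase 2: p=0.1840, T=0.298, ωT=0.947193, cosh=1.483145, sinh=1.095317; start (x,ẋ)=(0.225420, 0.921056) → end (x,ẋ)=(0.562829, 1.510261)
phase 3: p=0.6249, T=0.688, ωT=2.186808, cosh=4.509506, sinh=4.397231; start (x,ẋ)=(0.562829, 1.510261) → end (x,ẋ)=(2.434331, 5.942991)

1 0.2990 0.2254 0.9211
2 0.5970 0.5628 1.5103
3 1.2850 2.4343 5.9430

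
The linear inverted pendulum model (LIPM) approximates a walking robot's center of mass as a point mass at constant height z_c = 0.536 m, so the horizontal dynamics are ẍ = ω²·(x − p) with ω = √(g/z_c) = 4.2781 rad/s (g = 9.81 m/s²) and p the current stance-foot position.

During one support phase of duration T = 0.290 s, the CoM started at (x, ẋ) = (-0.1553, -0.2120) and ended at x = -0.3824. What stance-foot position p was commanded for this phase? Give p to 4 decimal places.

ωT = 4.2781·0.290 = 1.240649; cosh(ωT) = 1.873527, sinh(ωT) = 1.584330
x(T) = p + (x₀−p)·cosh(ωT) + (ẋ₀/ω)·sinh(ωT) ⇒ p·(1 − cosh) = x(T) − x₀·cosh − (ẋ₀/ω)·sinh
numerator   = -0.3824 − (-0.1553)·1.873527 − (-0.2120/4.2781)·1.584330 = -0.012930
denominator = 1 − 1.873527 = -0.873527
p = -0.012930 / -0.873527 = 0.0148

p = 0.0148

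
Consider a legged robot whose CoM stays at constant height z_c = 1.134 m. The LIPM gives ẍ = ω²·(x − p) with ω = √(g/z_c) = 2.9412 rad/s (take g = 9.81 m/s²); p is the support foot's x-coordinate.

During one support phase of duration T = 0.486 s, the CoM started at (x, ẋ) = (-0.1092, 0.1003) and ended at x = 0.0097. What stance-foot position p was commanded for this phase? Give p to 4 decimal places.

ωT = 2.9412·0.486 = 1.429423; cosh(ωT) = 2.207868, sinh(ωT) = 1.968421
x(T) = p + (x₀−p)·cosh(ωT) + (ẋ₀/ω)·sinh(ωT) ⇒ p·(1 − cosh) = x(T) − x₀·cosh − (ẋ₀/ω)·sinh
numerator   = 0.0097 − (-0.1092)·2.207868 − (0.1003/2.9412)·1.968421 = 0.183673
denominator = 1 − 2.207868 = -1.207868
p = 0.183673 / -1.207868 = -0.1521

p = -0.1521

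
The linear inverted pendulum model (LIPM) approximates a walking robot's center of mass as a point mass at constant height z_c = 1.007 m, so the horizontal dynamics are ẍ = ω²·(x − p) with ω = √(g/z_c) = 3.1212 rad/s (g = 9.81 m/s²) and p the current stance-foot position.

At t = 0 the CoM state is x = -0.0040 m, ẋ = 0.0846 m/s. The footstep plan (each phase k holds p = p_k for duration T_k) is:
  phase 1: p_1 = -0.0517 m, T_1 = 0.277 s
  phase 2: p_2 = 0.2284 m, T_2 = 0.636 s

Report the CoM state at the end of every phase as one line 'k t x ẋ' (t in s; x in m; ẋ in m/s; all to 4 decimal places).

1 0.2770 0.0414 0.2636
2 0.9130 -0.1634 -1.1064

phase 1: p=-0.0517, T=0.277, ωT=0.864572, cosh=1.397611, sinh=0.976380; start (x,ẋ)=(-0.004000, 0.084600) → end (x,ẋ)=(0.041431, 0.263603)
phase 2: p=0.2284, T=0.636, ωT=1.985083, cosh=3.708511, sinh=3.571142; start (x,ẋ)=(0.041431, 0.263603) → end (x,ẋ)=(-0.163375, -1.106432)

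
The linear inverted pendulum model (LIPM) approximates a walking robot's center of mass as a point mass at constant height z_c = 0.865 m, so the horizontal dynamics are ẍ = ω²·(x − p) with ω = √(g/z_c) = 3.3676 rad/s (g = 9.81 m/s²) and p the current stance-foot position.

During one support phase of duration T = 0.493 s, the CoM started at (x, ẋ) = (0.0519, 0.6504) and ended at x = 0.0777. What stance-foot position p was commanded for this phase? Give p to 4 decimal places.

p = 0.3207

ωT = 3.3676·0.493 = 1.660227; cosh(ωT) = 2.725300, sinh(ωT) = 2.535204
x(T) = p + (x₀−p)·cosh(ωT) + (ẋ₀/ω)·sinh(ωT) ⇒ p·(1 − cosh) = x(T) − x₀·cosh − (ẋ₀/ω)·sinh
numerator   = 0.0777 − (0.0519)·2.725300 − (0.6504/3.3676)·2.535204 = -0.553379
denominator = 1 − 2.725300 = -1.725300
p = -0.553379 / -1.725300 = 0.3207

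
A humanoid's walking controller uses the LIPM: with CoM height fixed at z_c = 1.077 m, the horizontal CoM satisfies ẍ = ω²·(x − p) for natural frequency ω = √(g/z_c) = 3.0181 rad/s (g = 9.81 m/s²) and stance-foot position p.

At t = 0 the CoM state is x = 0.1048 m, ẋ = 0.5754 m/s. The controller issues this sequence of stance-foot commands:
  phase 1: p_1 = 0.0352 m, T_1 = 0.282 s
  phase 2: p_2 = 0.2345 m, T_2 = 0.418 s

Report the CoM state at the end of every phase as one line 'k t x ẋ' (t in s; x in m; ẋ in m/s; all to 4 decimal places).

phase 1: p=0.0352, T=0.282, ωT=0.851104, cosh=1.384587, sinh=0.957644; start (x,ẋ)=(0.104800, 0.575400) → end (x,ẋ)=(0.314142, 0.997854)
phase 2: p=0.2345, T=0.418, ωT=1.261566, cosh=1.907078, sinh=1.623868; start (x,ẋ)=(0.314142, 0.997854) → end (x,ẋ)=(0.923272, 2.293310)

1 0.2820 0.3141 0.9979
2 0.7000 0.9233 2.2933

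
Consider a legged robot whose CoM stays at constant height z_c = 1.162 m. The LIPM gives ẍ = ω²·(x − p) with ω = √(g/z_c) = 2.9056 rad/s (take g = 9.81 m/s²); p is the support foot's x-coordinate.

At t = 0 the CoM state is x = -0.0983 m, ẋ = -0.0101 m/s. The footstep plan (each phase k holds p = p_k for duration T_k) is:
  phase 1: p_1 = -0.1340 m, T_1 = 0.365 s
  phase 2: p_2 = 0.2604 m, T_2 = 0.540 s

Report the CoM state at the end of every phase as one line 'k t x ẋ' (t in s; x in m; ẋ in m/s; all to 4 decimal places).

phase 1: p=-0.1340, T=0.365, ωT=1.060544, cosh=1.617104, sinh=1.270837; start (x,ẋ)=(-0.098300, -0.010100) → end (x,ẋ)=(-0.080687, 0.115491)
phase 2: p=0.2604, T=0.540, ωT=1.569024, cosh=2.505104, sinh=2.296855; start (x,ẋ)=(-0.080687, 0.115491) → end (x,ẋ)=(-0.502763, -1.987009)

1 0.3650 -0.0807 0.1155
2 0.9050 -0.5028 -1.9870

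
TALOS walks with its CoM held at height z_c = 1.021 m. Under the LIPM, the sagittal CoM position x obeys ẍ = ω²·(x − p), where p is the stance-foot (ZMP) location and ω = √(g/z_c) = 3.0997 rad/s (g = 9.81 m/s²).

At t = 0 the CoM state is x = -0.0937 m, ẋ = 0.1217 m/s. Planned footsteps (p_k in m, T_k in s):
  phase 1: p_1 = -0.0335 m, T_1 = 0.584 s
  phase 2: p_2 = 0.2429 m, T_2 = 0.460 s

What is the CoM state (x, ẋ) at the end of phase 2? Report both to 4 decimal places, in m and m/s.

x = -0.6336, ẋ = -2.4990

phase 1: p=-0.0335, T=0.584, ωT=1.810225, cosh=3.137719, sinh=2.974102; start (x,ẋ)=(-0.093700, 0.121700) → end (x,ẋ)=(-0.105622, -0.173113)
phase 2: p=0.2429, T=0.460, ωT=1.425862, cosh=2.200872, sinh=1.960571; start (x,ẋ)=(-0.105622, -0.173113) → end (x,ẋ)=(-0.633647, -2.499030)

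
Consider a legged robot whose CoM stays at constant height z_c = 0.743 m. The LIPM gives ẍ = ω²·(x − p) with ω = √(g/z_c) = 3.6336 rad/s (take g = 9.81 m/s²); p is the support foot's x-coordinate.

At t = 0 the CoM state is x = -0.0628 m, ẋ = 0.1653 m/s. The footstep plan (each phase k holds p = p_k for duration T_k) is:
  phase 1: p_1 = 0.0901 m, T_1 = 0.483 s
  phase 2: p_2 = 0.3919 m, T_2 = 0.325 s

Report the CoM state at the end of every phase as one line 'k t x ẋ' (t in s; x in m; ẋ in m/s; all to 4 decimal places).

phase 1: p=0.0901, T=0.483, ωT=1.755029, cosh=2.978258, sinh=2.805356; start (x,ẋ)=(-0.062800, 0.165300) → end (x,ẋ)=(-0.237654, -1.066286)
phase 2: p=0.3919, T=0.325, ωT=1.180920, cosh=1.782183, sinh=1.475187; start (x,ẋ)=(-0.237654, -1.066286) → end (x,ẋ)=(-1.162977, -5.274878)

1 0.4830 -0.2377 -1.0663
2 0.8080 -1.1630 -5.2749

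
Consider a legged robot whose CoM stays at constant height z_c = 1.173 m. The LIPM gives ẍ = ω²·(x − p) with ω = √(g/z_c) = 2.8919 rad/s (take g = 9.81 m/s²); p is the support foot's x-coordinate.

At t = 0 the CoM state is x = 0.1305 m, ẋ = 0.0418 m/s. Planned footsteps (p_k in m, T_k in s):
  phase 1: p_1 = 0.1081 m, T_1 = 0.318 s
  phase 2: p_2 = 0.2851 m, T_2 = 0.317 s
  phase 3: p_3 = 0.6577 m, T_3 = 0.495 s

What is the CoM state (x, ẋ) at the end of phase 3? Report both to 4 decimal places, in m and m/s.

x = -0.6173, ẋ = -3.3817

phase 1: p=0.1081, T=0.318, ωT=0.919624, cosh=1.453508, sinh=1.054839; start (x,ẋ)=(0.130500, 0.041800) → end (x,ẋ)=(0.155905, 0.129088)
phase 2: p=0.2851, T=0.317, ωT=0.916732, cosh=1.450464, sinh=1.050640; start (x,ẋ)=(0.155905, 0.129088) → end (x,ẋ)=(0.144606, -0.205301)
phase 3: p=0.6577, T=0.495, ωT=1.431490, cosh=2.211942, sinh=1.972990; start (x,ẋ)=(0.144606, -0.205301) → end (x,ẋ)=(-0.617300, -3.381669)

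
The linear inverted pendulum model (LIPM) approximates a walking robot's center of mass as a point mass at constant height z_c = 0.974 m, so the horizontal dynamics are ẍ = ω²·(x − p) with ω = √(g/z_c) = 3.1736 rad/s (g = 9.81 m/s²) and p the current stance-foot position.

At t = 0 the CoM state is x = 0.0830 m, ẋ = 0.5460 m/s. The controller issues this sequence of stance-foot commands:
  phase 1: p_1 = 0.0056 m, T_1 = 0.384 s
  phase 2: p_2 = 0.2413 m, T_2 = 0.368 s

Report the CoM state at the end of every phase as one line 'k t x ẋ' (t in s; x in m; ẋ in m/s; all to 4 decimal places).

1 0.3840 0.4135 1.3833
2 0.7520 1.1778 3.2325

phase 1: p=0.0056, T=0.384, ωT=1.218662, cosh=1.839143, sinh=1.543517; start (x,ẋ)=(0.083000, 0.546000) → end (x,ẋ)=(0.413503, 1.383316)
phase 2: p=0.2413, T=0.368, ωT=1.167885, cosh=1.763104, sinh=1.452080; start (x,ẋ)=(0.413503, 1.383316) → end (x,ẋ)=(1.177848, 3.232498)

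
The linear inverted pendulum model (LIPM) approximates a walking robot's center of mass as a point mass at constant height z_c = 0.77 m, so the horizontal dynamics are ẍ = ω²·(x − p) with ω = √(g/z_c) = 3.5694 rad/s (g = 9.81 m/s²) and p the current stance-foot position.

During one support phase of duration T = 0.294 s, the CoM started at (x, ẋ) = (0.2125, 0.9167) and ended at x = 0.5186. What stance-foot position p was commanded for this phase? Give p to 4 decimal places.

p = 0.2385

ωT = 3.5694·0.294 = 1.049404; cosh(ωT) = 1.603047, sinh(ωT) = 1.252900
x(T) = p + (x₀−p)·cosh(ωT) + (ẋ₀/ω)·sinh(ωT) ⇒ p·(1 − cosh) = x(T) − x₀·cosh − (ẋ₀/ω)·sinh
numerator   = 0.5186 − (0.2125)·1.603047 − (0.9167/3.5694)·1.252900 = -0.143820
denominator = 1 − 1.603047 = -0.603047
p = -0.143820 / -0.603047 = 0.2385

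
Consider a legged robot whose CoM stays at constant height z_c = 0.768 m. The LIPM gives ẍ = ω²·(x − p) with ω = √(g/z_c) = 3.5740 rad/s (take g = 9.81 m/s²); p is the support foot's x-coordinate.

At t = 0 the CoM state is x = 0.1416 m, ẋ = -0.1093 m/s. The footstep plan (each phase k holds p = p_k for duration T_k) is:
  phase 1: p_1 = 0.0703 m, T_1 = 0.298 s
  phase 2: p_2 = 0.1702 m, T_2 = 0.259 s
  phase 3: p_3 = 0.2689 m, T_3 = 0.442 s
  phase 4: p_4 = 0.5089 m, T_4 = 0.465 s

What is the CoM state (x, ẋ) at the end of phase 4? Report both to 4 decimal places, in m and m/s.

x = -0.8227, ẋ = -4.5790

phase 1: p=0.0703, T=0.298, ωT=1.065052, cosh=1.622850, sinh=1.278140; start (x,ẋ)=(0.141600, -0.109300) → end (x,ẋ)=(0.146921, 0.148326)
phase 2: p=0.1702, T=0.259, ωT=0.925666, cosh=1.459908, sinh=1.063640; start (x,ẋ)=(0.146921, 0.148326) → end (x,ẋ)=(0.180358, 0.128049)
phase 3: p=0.2689, T=0.442, ωT=1.579708, cosh=2.529787, sinh=2.323752; start (x,ẋ)=(0.180358, 0.128049) → end (x,ẋ)=(0.128162, -0.411416)
phase 4: p=0.5089, T=0.465, ωT=1.661910, cosh=2.729571, sinh=2.539795; start (x,ẋ)=(0.128162, -0.411416) → end (x,ẋ)=(-0.822717, -4.579036)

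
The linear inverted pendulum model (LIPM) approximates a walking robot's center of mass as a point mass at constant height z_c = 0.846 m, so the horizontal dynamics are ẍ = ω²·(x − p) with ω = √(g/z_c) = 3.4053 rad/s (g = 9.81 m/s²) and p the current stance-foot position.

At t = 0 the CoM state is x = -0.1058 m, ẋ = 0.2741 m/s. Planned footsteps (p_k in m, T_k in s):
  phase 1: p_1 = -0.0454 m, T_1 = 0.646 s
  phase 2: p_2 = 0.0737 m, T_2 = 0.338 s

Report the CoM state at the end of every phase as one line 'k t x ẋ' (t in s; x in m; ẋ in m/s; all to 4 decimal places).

phase 1: p=-0.0454, T=0.646, ωT=2.199824, cosh=4.567123, sinh=4.456300; start (x,ẋ)=(-0.105800, 0.274100) → end (x,ẋ)=(0.037443, 0.335276)
phase 2: p=0.0737, T=0.338, ωT=1.150991, cosh=1.738824, sinh=1.422501; start (x,ẋ)=(0.037443, 0.335276) → end (x,ẋ)=(0.150711, 0.407356)

1 0.6460 0.0374 0.3353
2 0.9840 0.1507 0.4074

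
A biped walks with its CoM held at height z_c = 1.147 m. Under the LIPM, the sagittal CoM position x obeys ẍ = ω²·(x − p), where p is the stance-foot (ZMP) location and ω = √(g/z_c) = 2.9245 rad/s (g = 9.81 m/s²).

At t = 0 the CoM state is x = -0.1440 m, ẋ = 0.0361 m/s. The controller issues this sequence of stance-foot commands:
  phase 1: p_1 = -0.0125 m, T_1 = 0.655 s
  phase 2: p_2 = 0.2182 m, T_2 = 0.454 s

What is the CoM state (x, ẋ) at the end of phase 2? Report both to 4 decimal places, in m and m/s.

x = -1.7766, ẋ = -5.6384

phase 1: p=-0.0125, T=0.655, ωT=1.915548, cosh=3.468958, sinh=3.321697; start (x,ẋ)=(-0.144000, 0.036100) → end (x,ẋ)=(-0.427665, -1.152202)
phase 2: p=0.2182, T=0.454, ωT=1.327723, cosh=2.018762, sinh=1.753682; start (x,ẋ)=(-0.427665, -1.152202) → end (x,ẋ)=(-1.776568, -5.638431)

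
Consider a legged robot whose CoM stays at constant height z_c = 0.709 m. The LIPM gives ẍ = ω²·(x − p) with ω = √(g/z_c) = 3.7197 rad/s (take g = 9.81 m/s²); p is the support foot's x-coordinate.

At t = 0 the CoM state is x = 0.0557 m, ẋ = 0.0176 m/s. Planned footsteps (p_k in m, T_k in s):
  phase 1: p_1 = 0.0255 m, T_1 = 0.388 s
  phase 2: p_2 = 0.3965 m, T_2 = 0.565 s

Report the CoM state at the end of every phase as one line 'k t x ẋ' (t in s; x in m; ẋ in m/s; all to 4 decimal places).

phase 1: p=0.0255, T=0.388, ωT=1.443244, cosh=2.235284, sinh=1.999124; start (x,ẋ)=(0.055700, 0.017600) → end (x,ẋ)=(0.102465, 0.263912)
phase 2: p=0.3965, T=0.565, ωT=2.101630, cosh=4.150876, sinh=4.028619; start (x,ẋ)=(0.102465, 0.263912) → end (x,ẋ)=(-0.538174, -3.310728)

1 0.3880 0.1025 0.2639
2 0.9530 -0.5382 -3.3107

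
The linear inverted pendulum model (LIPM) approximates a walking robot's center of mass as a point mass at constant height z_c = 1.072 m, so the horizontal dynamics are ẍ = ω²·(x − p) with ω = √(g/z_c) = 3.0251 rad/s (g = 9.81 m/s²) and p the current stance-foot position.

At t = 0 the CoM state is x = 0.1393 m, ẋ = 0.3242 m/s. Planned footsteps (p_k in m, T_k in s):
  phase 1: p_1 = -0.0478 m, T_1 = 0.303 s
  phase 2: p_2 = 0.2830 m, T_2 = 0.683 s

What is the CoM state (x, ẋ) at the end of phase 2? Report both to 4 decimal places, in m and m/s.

x = 1.8631, ẋ = 4.8945

phase 1: p=-0.0478, T=0.303, ωT=0.916605, cosh=1.450330, sinh=1.050456; start (x,ẋ)=(0.139300, 0.324200) → end (x,ẋ)=(0.336134, 1.064751)
phase 2: p=0.2830, T=0.683, ωT=2.066143, cosh=4.010496, sinh=3.883822; start (x,ẋ)=(0.336134, 1.064751) → end (x,ẋ)=(1.863092, 4.894452)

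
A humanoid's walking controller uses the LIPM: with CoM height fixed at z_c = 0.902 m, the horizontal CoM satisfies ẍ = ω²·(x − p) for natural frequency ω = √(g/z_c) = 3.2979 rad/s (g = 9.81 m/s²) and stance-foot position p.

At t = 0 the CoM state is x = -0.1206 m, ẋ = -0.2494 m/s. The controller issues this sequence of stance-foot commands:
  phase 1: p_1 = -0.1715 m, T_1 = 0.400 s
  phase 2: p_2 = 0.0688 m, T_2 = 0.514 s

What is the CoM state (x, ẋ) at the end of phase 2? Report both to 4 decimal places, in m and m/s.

x = -0.8565, ẋ = -2.9266

phase 1: p=-0.1715, T=0.400, ωT=1.319160, cosh=2.003819, sinh=1.736459; start (x,ẋ)=(-0.120600, -0.249400) → end (x,ẋ)=(-0.200823, -0.208265)
phase 2: p=0.0688, T=0.514, ωT=1.695121, cosh=2.815440, sinh=2.631863; start (x,ẋ)=(-0.200823, -0.208265) → end (x,ẋ)=(-0.856513, -2.926586)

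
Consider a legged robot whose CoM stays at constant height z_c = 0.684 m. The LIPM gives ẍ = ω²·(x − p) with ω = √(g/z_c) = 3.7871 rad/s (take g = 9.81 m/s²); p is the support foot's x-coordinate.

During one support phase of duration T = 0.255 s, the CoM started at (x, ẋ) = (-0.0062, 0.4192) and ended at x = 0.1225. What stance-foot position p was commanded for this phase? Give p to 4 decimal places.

p = -0.0149

ωT = 3.7871·0.255 = 0.965711; cosh(ωT) = 1.503683, sinh(ωT) = 1.122970
x(T) = p + (x₀−p)·cosh(ωT) + (ẋ₀/ω)·sinh(ωT) ⇒ p·(1 − cosh) = x(T) − x₀·cosh − (ẋ₀/ω)·sinh
numerator   = 0.1225 − (-0.0062)·1.503683 − (0.4192/3.7871)·1.122970 = 0.007520
denominator = 1 − 1.503683 = -0.503683
p = 0.007520 / -0.503683 = -0.0149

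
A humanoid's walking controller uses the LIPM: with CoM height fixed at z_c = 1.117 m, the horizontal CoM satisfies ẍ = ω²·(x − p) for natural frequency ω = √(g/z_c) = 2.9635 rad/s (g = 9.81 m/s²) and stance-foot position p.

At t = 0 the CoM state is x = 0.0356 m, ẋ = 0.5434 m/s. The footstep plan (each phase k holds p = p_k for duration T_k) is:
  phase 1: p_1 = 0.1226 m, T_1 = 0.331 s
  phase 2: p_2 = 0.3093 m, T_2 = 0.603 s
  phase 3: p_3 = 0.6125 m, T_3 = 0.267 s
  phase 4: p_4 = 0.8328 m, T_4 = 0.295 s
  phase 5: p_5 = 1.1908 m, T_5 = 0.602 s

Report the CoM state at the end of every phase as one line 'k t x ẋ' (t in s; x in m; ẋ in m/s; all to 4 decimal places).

phase 1: p=0.1226, T=0.331, ωT=0.980919, cosh=1.520936, sinh=1.145969; start (x,ẋ)=(0.035600, 0.543400) → end (x,ẋ)=(0.200408, 0.531018)
phase 2: p=0.3093, T=0.603, ωT=1.786990, cosh=3.069459, sinh=2.901995; start (x,ẋ)=(0.200408, 0.531018) → end (x,ẋ)=(0.495058, 0.693462)
phase 3: p=0.6125, T=0.267, ωT=0.791254, cosh=1.329719, sinh=0.876443; start (x,ẋ)=(0.495058, 0.693462) → end (x,ẋ)=(0.661424, 0.617073)
phase 4: p=0.8328, T=0.295, ωT=0.874232, cosh=1.407108, sinh=0.989926; start (x,ẋ)=(0.661424, 0.617073) → end (x,ẋ)=(0.797782, 0.365533)
phase 5: p=1.1908, T=0.602, ωT=1.784027, cosh=3.060872, sinh=2.892912; start (x,ẋ)=(0.797782, 0.365533) → end (x,ẋ)=(0.344650, -2.250547)

1 0.3310 0.2004 0.5310
2 0.9340 0.4951 0.6935
3 1.2010 0.6614 0.6171
4 1.4960 0.7978 0.3655
5 2.0980 0.3446 -2.2505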